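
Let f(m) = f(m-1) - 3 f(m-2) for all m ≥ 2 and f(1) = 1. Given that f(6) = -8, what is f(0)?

Let f(0) = w.
f(2) = 1 - 3w
f(3) = -2 - 3w
f(4) = -5 + 6w
f(5) = 1 + 15w
f(6) = 16 - 3w
So 16 - 3w = -8, giving w = 8.

8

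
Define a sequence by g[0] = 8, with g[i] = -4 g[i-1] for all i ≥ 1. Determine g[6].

32768

g[1] = -4(8) = -32
g[2] = -4(-32) = 128
g[3] = -4(128) = -512
g[4] = -4(-512) = 2048
g[5] = -4(2048) = -8192
g[6] = -4(-8192) = 32768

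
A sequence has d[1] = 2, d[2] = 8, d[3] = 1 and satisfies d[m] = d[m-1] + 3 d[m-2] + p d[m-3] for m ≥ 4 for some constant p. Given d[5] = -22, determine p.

d[4] = 25 + 2p
d[5] = 28 + 10p
So 28 + 10p = -22, giving p = -5.

-5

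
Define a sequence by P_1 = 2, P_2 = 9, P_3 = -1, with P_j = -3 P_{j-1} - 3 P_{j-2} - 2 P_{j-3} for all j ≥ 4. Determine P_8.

P_4 = -3*(-1) - 3*9 - 2*2 = -28
P_5 = -3*(-28) - 3*(-1) - 2*9 = 69
P_6 = -3*69 - 3*(-28) - 2*(-1) = -121
P_7 = -3*(-121) - 3*69 - 2*(-28) = 212
P_8 = -3*212 - 3*(-121) - 2*69 = -411

-411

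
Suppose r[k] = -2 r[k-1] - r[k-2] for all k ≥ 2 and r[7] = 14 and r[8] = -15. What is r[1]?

Rearranging, r[k-2] = -(r[k] + 2 r[k-1]).
r[6] = -(-15 + 2·14) = -13
r[5] = -(14 + 2·(-13)) = 12
r[4] = -(-13 + 2·12) = -11
r[3] = -(12 + 2·(-11)) = 10
r[2] = -(-11 + 2·10) = -9
r[1] = -(10 + 2·(-9)) = 8

8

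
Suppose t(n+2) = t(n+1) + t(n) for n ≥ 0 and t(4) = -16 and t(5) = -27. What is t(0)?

1

Rearranging, t(n-2) = t(n) - t(n-1).
t(3) = -27 - (-16) = -11
t(2) = -16 - (-11) = -5
t(1) = -11 - (-5) = -6
t(0) = -5 - (-6) = 1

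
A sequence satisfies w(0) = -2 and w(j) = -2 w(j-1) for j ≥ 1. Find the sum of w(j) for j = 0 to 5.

w(1) = -2·(-2) = 4
w(2) = -2·4 = -8
w(3) = -2·(-8) = 16
w(4) = -2·16 = -32
w(5) = -2·(-32) = 64
Sum = (-2) + 4 + (-8) + 16 + (-32) + 64 = 42

42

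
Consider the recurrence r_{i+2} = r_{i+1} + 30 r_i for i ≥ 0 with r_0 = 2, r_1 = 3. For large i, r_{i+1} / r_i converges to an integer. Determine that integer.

The characteristic equation is r^2 - r - 30 = 0, which factors as (r - 6)(r + 5) = 0.
So the roots are 6 and -5. Since |6| > |-5| and the coefficient of 6^i is non-zero, the ratio tends to 6.

6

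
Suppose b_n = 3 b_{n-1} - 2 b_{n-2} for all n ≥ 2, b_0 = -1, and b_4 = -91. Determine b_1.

-7

Let b_1 = w.
b_2 = 2 + 3w
b_3 = 6 + 7w
b_4 = 14 + 15w
So 14 + 15w = -91, giving w = -7.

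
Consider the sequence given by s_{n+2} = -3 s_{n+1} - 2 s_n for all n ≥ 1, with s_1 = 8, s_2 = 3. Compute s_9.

-2797

s_3 = -3·3 - 2·8 = -25
s_4 = -3·(-25) - 2·3 = 69
s_5 = -3·69 - 2·(-25) = -157
s_6 = -3·(-157) - 2·69 = 333
s_7 = -3·333 - 2·(-157) = -685
s_8 = -3·(-685) - 2·333 = 1389
s_9 = -3·1389 - 2·(-685) = -2797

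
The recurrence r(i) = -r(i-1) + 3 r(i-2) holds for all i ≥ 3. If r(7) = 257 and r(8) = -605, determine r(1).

Rearranging, r(i-2) = (r(i) + r(i-1)) / 3.
r(6) = (-605 + 257) / 3 = -348/3 = -116
r(5) = (257 + (-116)) / 3 = 141/3 = 47
r(4) = (-116 + 47) / 3 = -69/3 = -23
r(3) = (47 + (-23)) / 3 = 24/3 = 8
r(2) = (-23 + 8) / 3 = -15/3 = -5
r(1) = (8 + (-5)) / 3 = 3/3 = 1

1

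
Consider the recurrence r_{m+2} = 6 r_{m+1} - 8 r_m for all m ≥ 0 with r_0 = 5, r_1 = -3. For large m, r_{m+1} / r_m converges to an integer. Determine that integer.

The characteristic equation is r^2 - 6r + 8 = 0, which factors as (r - 4)(r - 2) = 0.
So the roots are 4 and 2. Since |4| > |2| and the coefficient of 4^m is non-zero, the ratio tends to 4.

4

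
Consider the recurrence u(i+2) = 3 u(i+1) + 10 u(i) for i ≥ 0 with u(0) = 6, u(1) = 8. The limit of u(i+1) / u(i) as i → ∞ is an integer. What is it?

5

The characteristic equation is r^2 - 3r - 10 = 0, which factors as (r - 5)(r + 2) = 0.
So the roots are 5 and -2. Since |5| > |-2| and the coefficient of 5^i is non-zero, the ratio tends to 5.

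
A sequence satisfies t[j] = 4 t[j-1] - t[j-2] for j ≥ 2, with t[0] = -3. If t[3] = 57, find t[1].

3

Let t[1] = x.
t[2] = 3 + 4x
t[3] = 12 + 15x
So 12 + 15x = 57, giving x = 3.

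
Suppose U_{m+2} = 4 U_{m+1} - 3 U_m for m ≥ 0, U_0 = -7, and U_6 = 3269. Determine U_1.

Let U_1 = v.
U_2 = 21 + 4v
U_3 = 84 + 13v
U_4 = 273 + 40v
U_5 = 840 + 121v
U_6 = 2541 + 364v
So 2541 + 364v = 3269, giving v = 2.

2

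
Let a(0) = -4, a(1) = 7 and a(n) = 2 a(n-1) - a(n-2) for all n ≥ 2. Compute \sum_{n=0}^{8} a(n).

360

a(2) = 2(7) - (-4) = 18
a(3) = 2(18) - 7 = 29
a(4) = 2(29) - 18 = 40
a(5) = 2(40) - 29 = 51
a(6) = 2(51) - 40 = 62
a(7) = 2(62) - 51 = 73
a(8) = 2(73) - 62 = 84
Sum = (-4) + 7 + 18 + 29 + 40 + 51 + 62 + 73 + 84 = 360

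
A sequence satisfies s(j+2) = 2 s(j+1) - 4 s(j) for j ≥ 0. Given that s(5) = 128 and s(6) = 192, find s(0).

3

Rearranging, s(j-2) = (s(j) - 2 s(j-1)) / -4.
s(4) = (192 - 2*128) / -4 = -64/-4 = 16
s(3) = (128 - 2*16) / -4 = 96/-4 = -24
s(2) = (16 - 2*(-24)) / -4 = 64/-4 = -16
s(1) = (-24 - 2*(-16)) / -4 = 8/-4 = -2
s(0) = (-16 - 2*(-2)) / -4 = -12/-4 = 3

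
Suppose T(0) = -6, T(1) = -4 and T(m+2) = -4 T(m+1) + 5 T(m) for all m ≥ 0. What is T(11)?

16276036

T(2) = -4(-4) + 5(-6) = -14
T(3) = -4(-14) + 5(-4) = 36
T(4) = -4(36) + 5(-14) = -214
T(5) = -4(-214) + 5(36) = 1036
T(6) = -4(1036) + 5(-214) = -5214
T(7) = -4(-5214) + 5(1036) = 26036
T(8) = -4(26036) + 5(-5214) = -130214
T(9) = -4(-130214) + 5(26036) = 651036
T(10) = -4(651036) + 5(-130214) = -3255214
T(11) = -4(-3255214) + 5(651036) = 16276036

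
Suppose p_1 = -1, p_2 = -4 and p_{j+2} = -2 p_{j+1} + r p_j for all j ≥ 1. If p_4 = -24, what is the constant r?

p_3 = 8 - r
p_4 = -16 - 2r
So -16 - 2r = -24, giving r = 4.

4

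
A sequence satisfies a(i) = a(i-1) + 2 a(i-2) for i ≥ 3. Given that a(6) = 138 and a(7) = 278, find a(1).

Rearranging, a(i-2) = (a(i) - a(i-1)) / 2.
a(5) = (278 - 138) / 2 = 140/2 = 70
a(4) = (138 - 70) / 2 = 68/2 = 34
a(3) = (70 - 34) / 2 = 36/2 = 18
a(2) = (34 - 18) / 2 = 16/2 = 8
a(1) = (18 - 8) / 2 = 10/2 = 5

5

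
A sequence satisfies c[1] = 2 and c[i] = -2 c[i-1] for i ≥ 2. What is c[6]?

c[2] = -2*2 = -4
c[3] = -2*(-4) = 8
c[4] = -2*8 = -16
c[5] = -2*(-16) = 32
c[6] = -2*32 = -64

-64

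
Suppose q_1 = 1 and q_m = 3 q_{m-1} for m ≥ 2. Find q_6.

243

q_2 = 3*1 = 3
q_3 = 3*3 = 9
q_4 = 3*9 = 27
q_5 = 3*27 = 81
q_6 = 3*81 = 243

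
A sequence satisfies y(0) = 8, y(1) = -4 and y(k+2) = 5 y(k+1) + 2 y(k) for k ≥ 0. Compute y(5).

-796

y(2) = 5*(-4) + 2*8 = -4
y(3) = 5*(-4) + 2*(-4) = -28
y(4) = 5*(-28) + 2*(-4) = -148
y(5) = 5*(-148) + 2*(-28) = -796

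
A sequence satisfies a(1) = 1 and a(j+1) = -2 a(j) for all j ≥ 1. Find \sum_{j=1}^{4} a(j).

a(2) = -2·1 = -2
a(3) = -2·(-2) = 4
a(4) = -2·4 = -8
Sum = 1 + (-2) + 4 + (-8) = -5

-5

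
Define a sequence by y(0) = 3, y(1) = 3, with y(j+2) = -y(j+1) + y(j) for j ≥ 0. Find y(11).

y(2) = -3 + 3 = 0
y(3) = -0 + 3 = 3
y(4) = -3 + 0 = -3
y(5) = -(-3) + 3 = 6
y(6) = -6 + (-3) = -9
y(7) = -(-9) + 6 = 15
y(8) = -15 + (-9) = -24
y(9) = -(-24) + 15 = 39
y(10) = -39 + (-24) = -63
y(11) = -(-63) + 39 = 102

102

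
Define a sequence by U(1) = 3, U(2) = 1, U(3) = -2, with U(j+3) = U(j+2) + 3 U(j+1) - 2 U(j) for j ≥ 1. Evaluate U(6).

U(4) = (-2) + 3(1) - 2(3) = -5
U(5) = (-5) + 3(-2) - 2(1) = -13
U(6) = (-13) + 3(-5) - 2(-2) = -24

-24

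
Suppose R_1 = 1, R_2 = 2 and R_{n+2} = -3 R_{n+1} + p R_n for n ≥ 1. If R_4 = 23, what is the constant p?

R_3 = -6 + p
R_4 = 18 - p
So 18 - p = 23, giving p = -5.

-5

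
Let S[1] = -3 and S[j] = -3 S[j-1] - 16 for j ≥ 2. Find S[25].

The fixed point is -16/(1 + 3) = -4, so S[j] + 4 = -3(S[j-1] + 4).
Hence S[j] = 1·(-3)^{j-1} - 4.
S[25] = 1·(-3)^{24} - 4 = 1·282429536481 - 4 = 282429536477.

282429536477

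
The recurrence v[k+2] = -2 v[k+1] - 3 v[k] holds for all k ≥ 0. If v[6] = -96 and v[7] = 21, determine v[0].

Rearranging, v[k-2] = (v[k] + 2 v[k-1]) / -3.
v[5] = (21 + 2(-96)) / -3 = -171/-3 = 57
v[4] = (-96 + 2(57)) / -3 = 18/-3 = -6
v[3] = (57 + 2(-6)) / -3 = 45/-3 = -15
v[2] = (-6 + 2(-15)) / -3 = -36/-3 = 12
v[1] = (-15 + 2(12)) / -3 = 9/-3 = -3
v[0] = (12 + 2(-3)) / -3 = 6/-3 = -2

-2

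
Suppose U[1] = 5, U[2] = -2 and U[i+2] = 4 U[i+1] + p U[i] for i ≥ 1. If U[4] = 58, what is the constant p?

U[3] = -8 + 5p
U[4] = -32 + 18p
So -32 + 18p = 58, giving p = 5.

5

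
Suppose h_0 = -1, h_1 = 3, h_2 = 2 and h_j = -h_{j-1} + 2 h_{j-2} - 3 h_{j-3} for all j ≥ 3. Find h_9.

808

h_3 = -2 + 2*3 - 3*(-1) = 7
h_4 = -7 + 2*2 - 3*3 = -12
h_5 = -(-12) + 2*7 - 3*2 = 20
h_6 = -20 + 2*(-12) - 3*7 = -65
h_7 = -(-65) + 2*20 - 3*(-12) = 141
h_8 = -141 + 2*(-65) - 3*20 = -331
h_9 = -(-331) + 2*141 - 3*(-65) = 808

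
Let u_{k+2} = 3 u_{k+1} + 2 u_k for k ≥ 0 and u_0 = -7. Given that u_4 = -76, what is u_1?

2

Let u_1 = x.
u_2 = -14 + 3x
u_3 = -42 + 11x
u_4 = -154 + 39x
So -154 + 39x = -76, giving x = 2.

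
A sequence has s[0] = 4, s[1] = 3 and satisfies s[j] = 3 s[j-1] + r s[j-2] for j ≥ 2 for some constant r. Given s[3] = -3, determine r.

s[2] = 9 + 4r
s[3] = 27 + 15r
So 27 + 15r = -3, giving r = -2.

-2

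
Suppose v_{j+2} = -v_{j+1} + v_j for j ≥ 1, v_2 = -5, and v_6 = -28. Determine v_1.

Let v_1 = x.
v_3 = 5 + x
v_4 = -10 - x
v_5 = 15 + 2x
v_6 = -25 - 3x
So -25 - 3x = -28, giving x = 1.

1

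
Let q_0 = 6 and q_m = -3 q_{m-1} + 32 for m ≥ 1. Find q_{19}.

2324522942

The fixed point is 32/(1 + 3) = 8, so q_m - 8 = -3(q_{m-1} - 8).
Hence q_m = -2·(-3)^m + 8.
q_{19} = -2·(-3)^{19} + 8 = -2·-1162261467 + 8 = 2324522942.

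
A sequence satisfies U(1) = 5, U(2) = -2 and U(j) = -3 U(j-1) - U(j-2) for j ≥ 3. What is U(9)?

U(3) = -3(-2) - 5 = 1
U(4) = -3(1) - (-2) = -1
U(5) = -3(-1) - 1 = 2
U(6) = -3(2) - (-1) = -5
U(7) = -3(-5) - 2 = 13
U(8) = -3(13) - (-5) = -34
U(9) = -3(-34) - 13 = 89

89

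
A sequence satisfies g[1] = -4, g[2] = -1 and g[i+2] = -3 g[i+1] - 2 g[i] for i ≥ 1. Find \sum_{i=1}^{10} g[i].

-1705

g[3] = -3*(-1) - 2*(-4) = 11
g[4] = -3*11 - 2*(-1) = -31
g[5] = -3*(-31) - 2*11 = 71
g[6] = -3*71 - 2*(-31) = -151
g[7] = -3*(-151) - 2*71 = 311
g[8] = -3*311 - 2*(-151) = -631
g[9] = -3*(-631) - 2*311 = 1271
g[10] = -3*1271 - 2*(-631) = -2551
Sum = (-4) + (-1) + 11 + (-31) + 71 + (-151) + 311 + (-631) + 1271 + (-2551) = -1705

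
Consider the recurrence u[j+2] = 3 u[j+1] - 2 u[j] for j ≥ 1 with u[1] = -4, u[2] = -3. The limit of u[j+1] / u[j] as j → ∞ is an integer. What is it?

The characteristic equation is r^2 - 3r + 2 = 0, which factors as (r - 2)(r - 1) = 0.
So the roots are 2 and 1. Since |2| > |1| and the coefficient of 2^j is non-zero, the ratio tends to 2.

2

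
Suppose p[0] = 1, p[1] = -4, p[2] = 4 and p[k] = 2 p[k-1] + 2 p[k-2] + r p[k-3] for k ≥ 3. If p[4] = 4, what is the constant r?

p[3] = r
p[4] = 8 - 2r
So 8 - 2r = 4, giving r = 2.

2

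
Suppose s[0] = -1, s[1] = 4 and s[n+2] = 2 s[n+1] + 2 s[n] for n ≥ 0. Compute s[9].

8000

s[2] = 2*4 + 2*(-1) = 6
s[3] = 2*6 + 2*4 = 20
s[4] = 2*20 + 2*6 = 52
s[5] = 2*52 + 2*20 = 144
s[6] = 2*144 + 2*52 = 392
s[7] = 2*392 + 2*144 = 1072
s[8] = 2*1072 + 2*392 = 2928
s[9] = 2*2928 + 2*1072 = 8000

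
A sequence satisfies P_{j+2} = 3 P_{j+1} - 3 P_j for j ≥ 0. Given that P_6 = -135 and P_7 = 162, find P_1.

-6

Rearranging, P_{j-2} = (P_j - 3 P_{j-1}) / -3.
P_5 = (162 - 3(-135)) / -3 = 567/-3 = -189
P_4 = (-135 - 3(-189)) / -3 = 432/-3 = -144
P_3 = (-189 - 3(-144)) / -3 = 243/-3 = -81
P_2 = (-144 - 3(-81)) / -3 = 99/-3 = -33
P_1 = (-81 - 3(-33)) / -3 = 18/-3 = -6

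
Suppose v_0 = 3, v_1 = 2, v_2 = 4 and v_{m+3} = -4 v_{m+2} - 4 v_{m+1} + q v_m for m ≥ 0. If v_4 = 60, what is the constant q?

2

v_3 = -24 + 3q
v_4 = 80 - 10q
So 80 - 10q = 60, giving q = 2.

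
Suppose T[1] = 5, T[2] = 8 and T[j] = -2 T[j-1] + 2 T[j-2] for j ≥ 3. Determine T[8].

1424

T[3] = -2(8) + 2(5) = -6
T[4] = -2(-6) + 2(8) = 28
T[5] = -2(28) + 2(-6) = -68
T[6] = -2(-68) + 2(28) = 192
T[7] = -2(192) + 2(-68) = -520
T[8] = -2(-520) + 2(192) = 1424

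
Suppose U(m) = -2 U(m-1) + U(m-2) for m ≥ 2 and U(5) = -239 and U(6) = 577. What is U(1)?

Rearranging, U(m-2) = U(m) + 2 U(m-1).
U(4) = 577 + 2·(-239) = 99
U(3) = -239 + 2·99 = -41
U(2) = 99 + 2·(-41) = 17
U(1) = -41 + 2·17 = -7

-7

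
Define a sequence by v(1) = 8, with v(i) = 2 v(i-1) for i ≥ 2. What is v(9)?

v(2) = 2(8) = 16
v(3) = 2(16) = 32
v(4) = 2(32) = 64
v(5) = 2(64) = 128
v(6) = 2(128) = 256
v(7) = 2(256) = 512
v(8) = 2(512) = 1024
v(9) = 2(1024) = 2048

2048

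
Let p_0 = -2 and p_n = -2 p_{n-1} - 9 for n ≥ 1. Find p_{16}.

The fixed point is -9/(1 + 2) = -3, so p_n + 3 = -2(p_{n-1} + 3).
Hence p_n = 1·(-2)^n - 3.
p_{16} = 1·(-2)^{16} - 3 = 1·65536 - 3 = 65533.

65533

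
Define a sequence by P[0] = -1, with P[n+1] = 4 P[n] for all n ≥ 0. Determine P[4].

P[1] = 4*(-1) = -4
P[2] = 4*(-4) = -16
P[3] = 4*(-16) = -64
P[4] = 4*(-64) = -256

-256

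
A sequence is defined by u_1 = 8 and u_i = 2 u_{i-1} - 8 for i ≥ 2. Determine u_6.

8

u_2 = 2·8 - 8 = 8
u_3 = 2·8 - 8 = 8
u_4 = 2·8 - 8 = 8
u_5 = 2·8 - 8 = 8
u_6 = 2·8 - 8 = 8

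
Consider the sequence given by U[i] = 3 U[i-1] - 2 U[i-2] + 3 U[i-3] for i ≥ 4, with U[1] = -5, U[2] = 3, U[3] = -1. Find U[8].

-999

U[4] = 3·(-1) - 2·3 + 3·(-5) = -24
U[5] = 3·(-24) - 2·(-1) + 3·3 = -61
U[6] = 3·(-61) - 2·(-24) + 3·(-1) = -138
U[7] = 3·(-138) - 2·(-61) + 3·(-24) = -364
U[8] = 3·(-364) - 2·(-138) + 3·(-61) = -999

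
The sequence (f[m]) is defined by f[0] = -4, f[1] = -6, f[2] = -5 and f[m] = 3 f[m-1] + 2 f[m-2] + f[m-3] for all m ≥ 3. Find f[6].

-1431

f[3] = 3(-5) + 2(-6) + (-4) = -31
f[4] = 3(-31) + 2(-5) + (-6) = -109
f[5] = 3(-109) + 2(-31) + (-5) = -394
f[6] = 3(-394) + 2(-109) + (-31) = -1431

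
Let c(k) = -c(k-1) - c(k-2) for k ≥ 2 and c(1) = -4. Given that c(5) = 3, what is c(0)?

1

Let c(0) = y.
c(2) = 4 - y
c(3) = y
c(4) = -4
c(5) = 4 - y
So 4 - y = 3, giving y = 1.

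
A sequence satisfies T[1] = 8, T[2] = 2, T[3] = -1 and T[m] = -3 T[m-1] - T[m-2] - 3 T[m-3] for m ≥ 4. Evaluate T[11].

41327

T[4] = -3*(-1) - 2 - 3*8 = -23
T[5] = -3*(-23) - (-1) - 3*2 = 64
T[6] = -3*64 - (-23) - 3*(-1) = -166
T[7] = -3*(-166) - 64 - 3*(-23) = 503
T[8] = -3*503 - (-166) - 3*64 = -1535
T[9] = -3*(-1535) - 503 - 3*(-166) = 4600
T[10] = -3*4600 - (-1535) - 3*503 = -13774
T[11] = -3*(-13774) - 4600 - 3*(-1535) = 41327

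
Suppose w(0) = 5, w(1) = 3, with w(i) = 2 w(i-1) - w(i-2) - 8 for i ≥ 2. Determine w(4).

-51

w(2) = 2·3 - 5 - 8 = -7
w(3) = 2·(-7) - 3 - 8 = -25
w(4) = 2·(-25) - (-7) - 8 = -51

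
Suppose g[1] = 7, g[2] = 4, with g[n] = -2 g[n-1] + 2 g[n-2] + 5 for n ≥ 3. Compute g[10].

-6027

g[3] = -2(4) + 2(7) + 5 = 11
g[4] = -2(11) + 2(4) + 5 = -9
g[5] = -2(-9) + 2(11) + 5 = 45
g[6] = -2(45) + 2(-9) + 5 = -103
g[7] = -2(-103) + 2(45) + 5 = 301
g[8] = -2(301) + 2(-103) + 5 = -803
g[9] = -2(-803) + 2(301) + 5 = 2213
g[10] = -2(2213) + 2(-803) + 5 = -6027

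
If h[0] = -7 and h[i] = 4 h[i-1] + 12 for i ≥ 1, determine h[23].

-211106232532996

The fixed point is 12/(1 - 4) = -4, so h[i] + 4 = 4(h[i-1] + 4).
Hence h[i] = -3·4^i - 4.
h[23] = -3·4^{23} - 4 = -3·70368744177664 - 4 = -211106232532996.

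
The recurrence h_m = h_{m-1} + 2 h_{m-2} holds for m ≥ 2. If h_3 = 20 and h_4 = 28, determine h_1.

Rearranging, h_{m-2} = (h_m - h_{m-1}) / 2.
h_2 = (28 - 20) / 2 = 8/2 = 4
h_1 = (20 - 4) / 2 = 16/2 = 8

8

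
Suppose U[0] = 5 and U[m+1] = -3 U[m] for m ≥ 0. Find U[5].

U[1] = -3·5 = -15
U[2] = -3·(-15) = 45
U[3] = -3·45 = -135
U[4] = -3·(-135) = 405
U[5] = -3·405 = -1215

-1215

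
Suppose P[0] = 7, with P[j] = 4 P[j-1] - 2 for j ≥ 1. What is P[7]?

103766

P[1] = 4·7 - 2 = 26
P[2] = 4·26 - 2 = 102
P[3] = 4·102 - 2 = 406
P[4] = 4·406 - 2 = 1622
P[5] = 4·1622 - 2 = 6486
P[6] = 4·6486 - 2 = 25942
P[7] = 4·25942 - 2 = 103766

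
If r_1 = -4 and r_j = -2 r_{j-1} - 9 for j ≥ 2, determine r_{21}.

-1048579

The fixed point is -9/(1 + 2) = -3, so r_j + 3 = -2(r_{j-1} + 3).
Hence r_j = -1·(-2)^{j-1} - 3.
r_{21} = -1·(-2)^{20} - 3 = -1·1048576 - 3 = -1048579.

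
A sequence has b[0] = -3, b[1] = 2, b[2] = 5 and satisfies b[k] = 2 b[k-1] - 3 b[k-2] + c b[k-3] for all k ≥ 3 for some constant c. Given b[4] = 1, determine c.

-2

b[3] = 4 - 3c
b[4] = -7 - 4c
So -7 - 4c = 1, giving c = -2.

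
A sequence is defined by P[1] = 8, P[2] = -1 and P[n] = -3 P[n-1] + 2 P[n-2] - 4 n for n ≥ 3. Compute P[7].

P[3] = -3(-1) + 2(8) - 12 = 7
P[4] = -3(7) + 2(-1) - 16 = -39
P[5] = -3(-39) + 2(7) - 20 = 111
P[6] = -3(111) + 2(-39) - 24 = -435
P[7] = -3(-435) + 2(111) - 28 = 1499

1499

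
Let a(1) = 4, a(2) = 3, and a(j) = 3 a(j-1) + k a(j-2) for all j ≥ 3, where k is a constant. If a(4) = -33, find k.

-4

a(3) = 9 + 4k
a(4) = 27 + 15k
So 27 + 15k = -33, giving k = -4.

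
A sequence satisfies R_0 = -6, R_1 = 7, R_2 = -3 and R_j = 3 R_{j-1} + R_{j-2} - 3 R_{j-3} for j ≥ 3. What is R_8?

R_3 = 3(-3) + 7 - 3(-6) = 16
R_4 = 3(16) + (-3) - 3(7) = 24
R_5 = 3(24) + 16 - 3(-3) = 97
R_6 = 3(97) + 24 - 3(16) = 267
R_7 = 3(267) + 97 - 3(24) = 826
R_8 = 3(826) + 267 - 3(97) = 2454

2454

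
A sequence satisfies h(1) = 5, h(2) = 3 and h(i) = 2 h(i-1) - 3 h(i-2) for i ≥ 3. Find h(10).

-621

h(3) = 2·3 - 3·5 = -9
h(4) = 2·(-9) - 3·3 = -27
h(5) = 2·(-27) - 3·(-9) = -27
h(6) = 2·(-27) - 3·(-27) = 27
h(7) = 2·27 - 3·(-27) = 135
h(8) = 2·135 - 3·27 = 189
h(9) = 2·189 - 3·135 = -27
h(10) = 2·(-27) - 3·189 = -621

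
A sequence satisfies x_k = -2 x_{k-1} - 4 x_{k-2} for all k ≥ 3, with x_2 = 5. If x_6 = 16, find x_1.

Let x_1 = y.
x_3 = -10 - 4y
x_4 = 8y
x_5 = 40
x_6 = -80 - 32y
So -80 - 32y = 16, giving y = -3.

-3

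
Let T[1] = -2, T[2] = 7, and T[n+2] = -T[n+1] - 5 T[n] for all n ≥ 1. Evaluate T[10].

T[3] = -7 - 5·(-2) = 3
T[4] = -3 - 5·7 = -38
T[5] = -(-38) - 5·3 = 23
T[6] = -23 - 5·(-38) = 167
T[7] = -167 - 5·23 = -282
T[8] = -(-282) - 5·167 = -553
T[9] = -(-553) - 5·(-282) = 1963
T[10] = -1963 - 5·(-553) = 802

802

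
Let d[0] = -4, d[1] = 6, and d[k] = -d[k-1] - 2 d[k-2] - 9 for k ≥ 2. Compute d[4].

d[2] = -6 - 2(-4) - 9 = -7
d[3] = -(-7) - 2(6) - 9 = -14
d[4] = -(-14) - 2(-7) - 9 = 19

19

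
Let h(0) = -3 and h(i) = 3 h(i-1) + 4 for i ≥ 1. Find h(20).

-3486784403

The fixed point is 4/(1 - 3) = -2, so h(i) + 2 = 3(h(i-1) + 2).
Hence h(i) = -1·3^i - 2.
h(20) = -1·3^{20} - 2 = -1·3486784401 - 2 = -3486784403.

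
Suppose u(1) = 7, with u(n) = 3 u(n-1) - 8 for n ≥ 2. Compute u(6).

u(2) = 3·7 - 8 = 13
u(3) = 3·13 - 8 = 31
u(4) = 3·31 - 8 = 85
u(5) = 3·85 - 8 = 247
u(6) = 3·247 - 8 = 733

733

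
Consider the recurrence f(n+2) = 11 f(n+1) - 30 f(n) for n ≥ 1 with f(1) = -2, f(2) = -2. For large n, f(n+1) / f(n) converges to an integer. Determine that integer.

6

The characteristic equation is r^2 - 11r + 30 = 0, which factors as (r - 6)(r - 5) = 0.
So the roots are 6 and 5. Since |6| > |5| and the coefficient of 6^n is non-zero, the ratio tends to 6.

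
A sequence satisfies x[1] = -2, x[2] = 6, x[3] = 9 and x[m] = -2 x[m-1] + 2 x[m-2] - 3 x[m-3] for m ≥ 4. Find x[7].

54

x[4] = -2·9 + 2·6 - 3·(-2) = 0
x[5] = -2·0 + 2·9 - 3·6 = 0
x[6] = -2·0 + 2·0 - 3·9 = -27
x[7] = -2·(-27) + 2·0 - 3·0 = 54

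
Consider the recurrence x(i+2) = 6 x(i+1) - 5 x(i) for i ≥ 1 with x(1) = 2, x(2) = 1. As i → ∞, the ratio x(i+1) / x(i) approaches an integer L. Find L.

5

The characteristic equation is r^2 - 6r + 5 = 0, which factors as (r - 5)(r - 1) = 0.
So the roots are 5 and 1. Since |5| > |1| and the coefficient of 5^i is non-zero, the ratio tends to 5.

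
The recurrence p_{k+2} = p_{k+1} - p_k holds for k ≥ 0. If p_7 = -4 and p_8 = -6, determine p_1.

Rearranging, p_{k-2} = -(p_k - p_{k-1}).
p_6 = -(-6 - (-4)) = 2
p_5 = -(-4 - 2) = 6
p_4 = -(2 - 6) = 4
p_3 = -(6 - 4) = -2
p_2 = -(4 - (-2)) = -6
p_1 = -(-2 - (-6)) = -4

-4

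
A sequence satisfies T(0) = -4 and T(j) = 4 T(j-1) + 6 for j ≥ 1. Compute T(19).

The fixed point is 6/(1 - 4) = -2, so T(j) + 2 = 4(T(j-1) + 2).
Hence T(j) = -2·4^j - 2.
T(19) = -2·4^{19} - 2 = -2·274877906944 - 2 = -549755813890.

-549755813890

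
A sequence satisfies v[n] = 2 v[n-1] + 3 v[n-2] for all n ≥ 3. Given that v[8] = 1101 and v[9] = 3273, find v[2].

Rearranging, v[n-2] = (v[n] - 2 v[n-1]) / 3.
v[7] = (3273 - 2(1101)) / 3 = 1071/3 = 357
v[6] = (1101 - 2(357)) / 3 = 387/3 = 129
v[5] = (357 - 2(129)) / 3 = 99/3 = 33
v[4] = (129 - 2(33)) / 3 = 63/3 = 21
v[3] = (33 - 2(21)) / 3 = -9/3 = -3
v[2] = (21 - 2(-3)) / 3 = 27/3 = 9

9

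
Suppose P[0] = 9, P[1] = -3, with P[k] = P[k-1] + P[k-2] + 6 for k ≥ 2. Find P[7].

153

P[2] = (-3) + 9 + 6 = 12
P[3] = 12 + (-3) + 6 = 15
P[4] = 15 + 12 + 6 = 33
P[5] = 33 + 15 + 6 = 54
P[6] = 54 + 33 + 6 = 93
P[7] = 93 + 54 + 6 = 153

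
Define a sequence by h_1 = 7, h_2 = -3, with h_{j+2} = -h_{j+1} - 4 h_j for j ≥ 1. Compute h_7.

h_3 = -(-3) - 4·7 = -25
h_4 = -(-25) - 4·(-3) = 37
h_5 = -37 - 4·(-25) = 63
h_6 = -63 - 4·37 = -211
h_7 = -(-211) - 4·63 = -41

-41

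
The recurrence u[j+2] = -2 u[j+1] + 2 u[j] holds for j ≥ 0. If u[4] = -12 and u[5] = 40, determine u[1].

6

Rearranging, u[j-2] = (u[j] + 2 u[j-1]) / 2.
u[3] = (40 + 2·(-12)) / 2 = 16/2 = 8
u[2] = (-12 + 2·8) / 2 = 4/2 = 2
u[1] = (8 + 2·2) / 2 = 12/2 = 6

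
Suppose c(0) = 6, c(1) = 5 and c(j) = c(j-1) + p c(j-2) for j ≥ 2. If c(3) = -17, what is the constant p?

-2

c(2) = 5 + 6p
c(3) = 5 + 11p
So 5 + 11p = -17, giving p = -2.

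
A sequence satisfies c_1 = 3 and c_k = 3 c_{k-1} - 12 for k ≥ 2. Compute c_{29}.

The fixed point is -12/(1 - 3) = 6, so c_k - 6 = 3(c_{k-1} - 6).
Hence c_k = -3·3^{k-1} + 6.
c_{29} = -3·3^{28} + 6 = -3·22876792454961 + 6 = -68630377364877.

-68630377364877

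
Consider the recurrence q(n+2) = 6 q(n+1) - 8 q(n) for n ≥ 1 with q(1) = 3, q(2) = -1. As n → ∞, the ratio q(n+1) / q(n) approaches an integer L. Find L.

4

The characteristic equation is r^2 - 6r + 8 = 0, which factors as (r - 4)(r - 2) = 0.
So the roots are 4 and 2. Since |4| > |2| and the coefficient of 4^n is non-zero, the ratio tends to 4.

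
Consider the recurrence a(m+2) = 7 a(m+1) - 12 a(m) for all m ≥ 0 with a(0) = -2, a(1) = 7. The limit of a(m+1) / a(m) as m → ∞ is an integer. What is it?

4

The characteristic equation is r^2 - 7r + 12 = 0, which factors as (r - 4)(r - 3) = 0.
So the roots are 4 and 3. Since |4| > |3| and the coefficient of 4^m is non-zero, the ratio tends to 4.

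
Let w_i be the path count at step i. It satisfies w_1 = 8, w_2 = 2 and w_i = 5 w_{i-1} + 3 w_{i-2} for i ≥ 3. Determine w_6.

w_3 = 5·2 + 3·8 = 34
w_4 = 5·34 + 3·2 = 176
w_5 = 5·176 + 3·34 = 982
w_6 = 5·982 + 3·176 = 5438

5438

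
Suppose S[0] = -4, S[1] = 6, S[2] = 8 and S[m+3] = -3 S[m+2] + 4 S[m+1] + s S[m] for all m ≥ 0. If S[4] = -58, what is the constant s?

S[3] = -4s
S[4] = 32 + 18s
So 32 + 18s = -58, giving s = -5.

-5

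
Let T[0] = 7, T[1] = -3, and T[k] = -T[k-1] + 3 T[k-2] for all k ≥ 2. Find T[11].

-32388

T[2] = -(-3) + 3·7 = 24
T[3] = -24 + 3·(-3) = -33
T[4] = -(-33) + 3·24 = 105
T[5] = -105 + 3·(-33) = -204
T[6] = -(-204) + 3·105 = 519
T[7] = -519 + 3·(-204) = -1131
T[8] = -(-1131) + 3·519 = 2688
T[9] = -2688 + 3·(-1131) = -6081
T[10] = -(-6081) + 3·2688 = 14145
T[11] = -14145 + 3·(-6081) = -32388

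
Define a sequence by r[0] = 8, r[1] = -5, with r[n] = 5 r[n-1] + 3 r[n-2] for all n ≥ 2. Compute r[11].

r[2] = 5*(-5) + 3*8 = -1
r[3] = 5*(-1) + 3*(-5) = -20
r[4] = 5*(-20) + 3*(-1) = -103
r[5] = 5*(-103) + 3*(-20) = -575
r[6] = 5*(-575) + 3*(-103) = -3184
r[7] = 5*(-3184) + 3*(-575) = -17645
r[8] = 5*(-17645) + 3*(-3184) = -97777
r[9] = 5*(-97777) + 3*(-17645) = -541820
r[10] = 5*(-541820) + 3*(-97777) = -3002431
r[11] = 5*(-3002431) + 3*(-541820) = -16637615

-16637615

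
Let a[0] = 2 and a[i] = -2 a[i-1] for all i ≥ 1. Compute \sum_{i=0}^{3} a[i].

a[1] = -2·2 = -4
a[2] = -2·(-4) = 8
a[3] = -2·8 = -16
Sum = 2 + (-4) + 8 + (-16) = -10

-10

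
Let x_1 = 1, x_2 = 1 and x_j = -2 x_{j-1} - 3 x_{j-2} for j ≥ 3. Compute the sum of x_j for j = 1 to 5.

x_3 = -2(1) - 3(1) = -5
x_4 = -2(-5) - 3(1) = 7
x_5 = -2(7) - 3(-5) = 1
Sum = 1 + 1 + (-5) + 7 + 1 = 5

5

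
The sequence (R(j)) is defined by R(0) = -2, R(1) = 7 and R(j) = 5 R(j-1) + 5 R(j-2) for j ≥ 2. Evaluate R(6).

R(2) = 5*7 + 5*(-2) = 25
R(3) = 5*25 + 5*7 = 160
R(4) = 5*160 + 5*25 = 925
R(5) = 5*925 + 5*160 = 5425
R(6) = 5*5425 + 5*925 = 31750

31750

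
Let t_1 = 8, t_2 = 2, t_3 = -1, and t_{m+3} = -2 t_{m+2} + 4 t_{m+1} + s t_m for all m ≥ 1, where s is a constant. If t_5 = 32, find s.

t_4 = 10 + 8s
t_5 = -24 - 14s
So -24 - 14s = 32, giving s = -4.

-4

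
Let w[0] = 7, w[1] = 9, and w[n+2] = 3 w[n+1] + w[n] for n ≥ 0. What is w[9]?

144219

w[2] = 3(9) + 7 = 34
w[3] = 3(34) + 9 = 111
w[4] = 3(111) + 34 = 367
w[5] = 3(367) + 111 = 1212
w[6] = 3(1212) + 367 = 4003
w[7] = 3(4003) + 1212 = 13221
w[8] = 3(13221) + 4003 = 43666
w[9] = 3(43666) + 13221 = 144219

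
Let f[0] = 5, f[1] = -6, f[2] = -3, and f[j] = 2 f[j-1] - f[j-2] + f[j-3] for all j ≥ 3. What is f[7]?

f[3] = 2*(-3) - (-6) + 5 = 5
f[4] = 2*5 - (-3) + (-6) = 7
f[5] = 2*7 - 5 + (-3) = 6
f[6] = 2*6 - 7 + 5 = 10
f[7] = 2*10 - 6 + 7 = 21

21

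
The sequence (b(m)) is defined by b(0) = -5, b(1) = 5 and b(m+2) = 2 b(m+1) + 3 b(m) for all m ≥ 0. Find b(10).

-5

b(2) = 2·5 + 3·(-5) = -5
b(3) = 2·(-5) + 3·5 = 5
b(4) = 2·5 + 3·(-5) = -5
b(5) = 2·(-5) + 3·5 = 5
b(6) = 2·5 + 3·(-5) = -5
b(7) = 2·(-5) + 3·5 = 5
b(8) = 2·5 + 3·(-5) = -5
b(9) = 2·(-5) + 3·5 = 5
b(10) = 2·5 + 3·(-5) = -5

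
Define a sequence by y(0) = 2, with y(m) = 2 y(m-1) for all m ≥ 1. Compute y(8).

y(1) = 2*2 = 4
y(2) = 2*4 = 8
y(3) = 2*8 = 16
y(4) = 2*16 = 32
y(5) = 2*32 = 64
y(6) = 2*64 = 128
y(7) = 2*128 = 256
y(8) = 2*256 = 512

512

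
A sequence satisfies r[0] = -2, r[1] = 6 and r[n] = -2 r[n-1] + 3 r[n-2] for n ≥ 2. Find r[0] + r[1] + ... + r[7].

3280

r[2] = -2·6 + 3·(-2) = -18
r[3] = -2·(-18) + 3·6 = 54
r[4] = -2·54 + 3·(-18) = -162
r[5] = -2·(-162) + 3·54 = 486
r[6] = -2·486 + 3·(-162) = -1458
r[7] = -2·(-1458) + 3·486 = 4374
Sum = (-2) + 6 + (-18) + 54 + (-162) + 486 + (-1458) + 4374 = 3280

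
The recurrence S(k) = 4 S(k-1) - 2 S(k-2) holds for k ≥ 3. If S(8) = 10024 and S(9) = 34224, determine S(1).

Rearranging, S(k-2) = (S(k) - 4 S(k-1)) / -2.
S(7) = (34224 - 4*10024) / -2 = -5872/-2 = 2936
S(6) = (10024 - 4*2936) / -2 = -1720/-2 = 860
S(5) = (2936 - 4*860) / -2 = -504/-2 = 252
S(4) = (860 - 4*252) / -2 = -148/-2 = 74
S(3) = (252 - 4*74) / -2 = -44/-2 = 22
S(2) = (74 - 4*22) / -2 = -14/-2 = 7
S(1) = (22 - 4*7) / -2 = -6/-2 = 3

3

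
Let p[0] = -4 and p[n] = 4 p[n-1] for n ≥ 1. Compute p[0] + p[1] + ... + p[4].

-1364

p[1] = 4·(-4) = -16
p[2] = 4·(-16) = -64
p[3] = 4·(-64) = -256
p[4] = 4·(-256) = -1024
Sum = (-4) + (-16) + (-64) + (-256) + (-1024) = -1364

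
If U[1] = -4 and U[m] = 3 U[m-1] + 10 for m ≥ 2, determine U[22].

The fixed point is 10/(1 - 3) = -5, so U[m] + 5 = 3(U[m-1] + 5).
Hence U[m] = 1·3^{m-1} - 5.
U[22] = 1·3^{21} - 5 = 1·10460353203 - 5 = 10460353198.

10460353198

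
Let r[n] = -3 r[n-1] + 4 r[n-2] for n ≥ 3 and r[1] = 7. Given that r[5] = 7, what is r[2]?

Let r[2] = w.
r[3] = 28 - 3w
r[4] = -84 + 13w
r[5] = 364 - 51w
So 364 - 51w = 7, giving w = 7.

7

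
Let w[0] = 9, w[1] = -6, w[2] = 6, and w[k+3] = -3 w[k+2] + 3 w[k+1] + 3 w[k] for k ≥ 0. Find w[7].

-1161

w[3] = -3*6 + 3*(-6) + 3*9 = -9
w[4] = -3*(-9) + 3*6 + 3*(-6) = 27
w[5] = -3*27 + 3*(-9) + 3*6 = -90
w[6] = -3*(-90) + 3*27 + 3*(-9) = 324
w[7] = -3*324 + 3*(-90) + 3*27 = -1161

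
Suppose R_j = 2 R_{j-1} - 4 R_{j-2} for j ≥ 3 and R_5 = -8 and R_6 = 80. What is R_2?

Rearranging, R_{j-2} = (R_j - 2 R_{j-1}) / -4.
R_4 = (80 - 2·(-8)) / -4 = 96/-4 = -24
R_3 = (-8 - 2·(-24)) / -4 = 40/-4 = -10
R_2 = (-24 - 2·(-10)) / -4 = -4/-4 = 1

1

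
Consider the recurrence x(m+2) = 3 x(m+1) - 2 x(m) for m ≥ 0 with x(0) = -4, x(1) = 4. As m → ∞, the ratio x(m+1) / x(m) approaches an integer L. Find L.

The characteristic equation is r^2 - 3r + 2 = 0, which factors as (r - 2)(r - 1) = 0.
So the roots are 2 and 1. Since |2| > |1| and the coefficient of 2^m is non-zero, the ratio tends to 2.

2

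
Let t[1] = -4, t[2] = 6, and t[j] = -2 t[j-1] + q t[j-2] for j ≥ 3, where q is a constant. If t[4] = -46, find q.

-5

t[3] = -12 - 4q
t[4] = 24 + 14q
So 24 + 14q = -46, giving q = -5.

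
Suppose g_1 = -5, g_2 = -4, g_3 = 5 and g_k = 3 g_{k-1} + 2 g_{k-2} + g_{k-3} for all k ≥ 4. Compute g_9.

2122

g_4 = 3*5 + 2*(-4) + (-5) = 2
g_5 = 3*2 + 2*5 + (-4) = 12
g_6 = 3*12 + 2*2 + 5 = 45
g_7 = 3*45 + 2*12 + 2 = 161
g_8 = 3*161 + 2*45 + 12 = 585
g_9 = 3*585 + 2*161 + 45 = 2122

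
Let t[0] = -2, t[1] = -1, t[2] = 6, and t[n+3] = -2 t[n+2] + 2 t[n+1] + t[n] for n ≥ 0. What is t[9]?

t[3] = -2*6 + 2*(-1) + (-2) = -16
t[4] = -2*(-16) + 2*6 + (-1) = 43
t[5] = -2*43 + 2*(-16) + 6 = -112
t[6] = -2*(-112) + 2*43 + (-16) = 294
t[7] = -2*294 + 2*(-112) + 43 = -769
t[8] = -2*(-769) + 2*294 + (-112) = 2014
t[9] = -2*2014 + 2*(-769) + 294 = -5272

-5272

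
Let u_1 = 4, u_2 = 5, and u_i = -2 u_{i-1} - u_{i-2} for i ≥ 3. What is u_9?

u_3 = -2(5) - 4 = -14
u_4 = -2(-14) - 5 = 23
u_5 = -2(23) - (-14) = -32
u_6 = -2(-32) - 23 = 41
u_7 = -2(41) - (-32) = -50
u_8 = -2(-50) - 41 = 59
u_9 = -2(59) - (-50) = -68

-68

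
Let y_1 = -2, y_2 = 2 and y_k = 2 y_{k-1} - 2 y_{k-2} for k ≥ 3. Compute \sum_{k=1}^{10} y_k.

y_3 = 2(2) - 2(-2) = 8
y_4 = 2(8) - 2(2) = 12
y_5 = 2(12) - 2(8) = 8
y_6 = 2(8) - 2(12) = -8
y_7 = 2(-8) - 2(8) = -32
y_8 = 2(-32) - 2(-8) = -48
y_9 = 2(-48) - 2(-32) = -32
y_{10} = 2(-32) - 2(-48) = 32
Sum = (-2) + 2 + 8 + 12 + 8 + (-8) + (-32) + (-48) + (-32) + 32 = -60

-60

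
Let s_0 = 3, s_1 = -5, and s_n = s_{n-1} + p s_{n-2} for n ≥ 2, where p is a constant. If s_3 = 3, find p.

-4

s_2 = -5 + 3p
s_3 = -5 - 2p
So -5 - 2p = 3, giving p = -4.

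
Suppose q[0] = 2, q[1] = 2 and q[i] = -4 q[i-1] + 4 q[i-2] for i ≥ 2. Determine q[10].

-417792

q[2] = -4*2 + 4*2 = 0
q[3] = -4*0 + 4*2 = 8
q[4] = -4*8 + 4*0 = -32
q[5] = -4*(-32) + 4*8 = 160
q[6] = -4*160 + 4*(-32) = -768
q[7] = -4*(-768) + 4*160 = 3712
q[8] = -4*3712 + 4*(-768) = -17920
q[9] = -4*(-17920) + 4*3712 = 86528
q[10] = -4*86528 + 4*(-17920) = -417792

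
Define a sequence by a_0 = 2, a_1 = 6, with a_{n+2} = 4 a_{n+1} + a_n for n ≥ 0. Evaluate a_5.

1974

a_2 = 4*6 + 2 = 26
a_3 = 4*26 + 6 = 110
a_4 = 4*110 + 26 = 466
a_5 = 4*466 + 110 = 1974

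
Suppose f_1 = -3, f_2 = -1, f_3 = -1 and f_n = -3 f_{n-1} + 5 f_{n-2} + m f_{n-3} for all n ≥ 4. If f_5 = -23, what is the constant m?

f_4 = -2 - 3m
f_5 = 1 + 8m
So 1 + 8m = -23, giving m = -3.

-3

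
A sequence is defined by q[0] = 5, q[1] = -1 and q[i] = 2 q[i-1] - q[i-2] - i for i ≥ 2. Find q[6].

q[2] = 2·(-1) - 5 - 2 = -9
q[3] = 2·(-9) - (-1) - 3 = -20
q[4] = 2·(-20) - (-9) - 4 = -35
q[5] = 2·(-35) - (-20) - 5 = -55
q[6] = 2·(-55) - (-35) - 6 = -81

-81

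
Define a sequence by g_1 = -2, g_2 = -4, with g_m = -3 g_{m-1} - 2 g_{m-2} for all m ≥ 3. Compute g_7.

g_3 = -3*(-4) - 2*(-2) = 16
g_4 = -3*16 - 2*(-4) = -40
g_5 = -3*(-40) - 2*16 = 88
g_6 = -3*88 - 2*(-40) = -184
g_7 = -3*(-184) - 2*88 = 376

376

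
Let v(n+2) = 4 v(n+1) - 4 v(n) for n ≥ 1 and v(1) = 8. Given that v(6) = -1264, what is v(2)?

Let v(2) = x.
v(3) = -32 + 4x
v(4) = -128 + 12x
v(5) = -384 + 32x
v(6) = -1024 + 80x
So -1024 + 80x = -1264, giving x = -3.

-3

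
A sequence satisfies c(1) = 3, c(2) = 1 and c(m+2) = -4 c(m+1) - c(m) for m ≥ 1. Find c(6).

c(3) = -4(1) - 3 = -7
c(4) = -4(-7) - 1 = 27
c(5) = -4(27) - (-7) = -101
c(6) = -4(-101) - 27 = 377

377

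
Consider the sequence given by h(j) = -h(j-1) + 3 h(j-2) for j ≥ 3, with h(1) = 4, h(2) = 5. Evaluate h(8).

h(3) = -5 + 3(4) = 7
h(4) = -7 + 3(5) = 8
h(5) = -8 + 3(7) = 13
h(6) = -13 + 3(8) = 11
h(7) = -11 + 3(13) = 28
h(8) = -28 + 3(11) = 5

5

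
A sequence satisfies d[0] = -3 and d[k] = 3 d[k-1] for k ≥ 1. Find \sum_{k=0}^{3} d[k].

-120

d[1] = 3(-3) = -9
d[2] = 3(-9) = -27
d[3] = 3(-27) = -81
Sum = (-3) + (-9) + (-27) + (-81) = -120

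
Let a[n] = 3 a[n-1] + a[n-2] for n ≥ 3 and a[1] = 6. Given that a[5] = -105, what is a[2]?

-5

Let a[2] = z.
a[3] = 6 + 3z
a[4] = 18 + 10z
a[5] = 60 + 33z
So 60 + 33z = -105, giving z = -5.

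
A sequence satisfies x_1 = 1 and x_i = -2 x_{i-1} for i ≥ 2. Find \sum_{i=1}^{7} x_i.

43

x_2 = -2*1 = -2
x_3 = -2*(-2) = 4
x_4 = -2*4 = -8
x_5 = -2*(-8) = 16
x_6 = -2*16 = -32
x_7 = -2*(-32) = 64
Sum = 1 + (-2) + 4 + (-8) + 16 + (-32) + 64 = 43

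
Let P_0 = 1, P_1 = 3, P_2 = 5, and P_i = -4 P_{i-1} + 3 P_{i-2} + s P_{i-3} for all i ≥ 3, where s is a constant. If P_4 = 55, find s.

P_3 = -11 + s
P_4 = 59 - s
So 59 - s = 55, giving s = 4.

4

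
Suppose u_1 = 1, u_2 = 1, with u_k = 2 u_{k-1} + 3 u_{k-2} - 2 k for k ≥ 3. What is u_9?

-2455

u_3 = 2·1 + 3·1 - 6 = -1
u_4 = 2·(-1) + 3·1 - 8 = -7
u_5 = 2·(-7) + 3·(-1) - 10 = -27
u_6 = 2·(-27) + 3·(-7) - 12 = -87
u_7 = 2·(-87) + 3·(-27) - 14 = -269
u_8 = 2·(-269) + 3·(-87) - 16 = -815
u_9 = 2·(-815) + 3·(-269) - 18 = -2455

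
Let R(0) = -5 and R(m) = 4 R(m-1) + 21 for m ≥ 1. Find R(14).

The fixed point is 21/(1 - 4) = -7, so R(m) + 7 = 4(R(m-1) + 7).
Hence R(m) = 2·4^m - 7.
R(14) = 2·4^{14} - 7 = 2·268435456 - 7 = 536870905.

536870905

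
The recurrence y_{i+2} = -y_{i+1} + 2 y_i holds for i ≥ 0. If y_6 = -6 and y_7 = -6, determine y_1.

-6

Rearranging, y_{i-2} = (y_i + y_{i-1}) / 2.
y_5 = (-6 + (-6)) / 2 = -12/2 = -6
y_4 = (-6 + (-6)) / 2 = -12/2 = -6
y_3 = (-6 + (-6)) / 2 = -12/2 = -6
y_2 = (-6 + (-6)) / 2 = -12/2 = -6
y_1 = (-6 + (-6)) / 2 = -12/2 = -6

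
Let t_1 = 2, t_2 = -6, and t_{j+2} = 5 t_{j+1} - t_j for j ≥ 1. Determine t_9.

t_3 = 5(-6) - 2 = -32
t_4 = 5(-32) - (-6) = -154
t_5 = 5(-154) - (-32) = -738
t_6 = 5(-738) - (-154) = -3536
t_7 = 5(-3536) - (-738) = -16942
t_8 = 5(-16942) - (-3536) = -81174
t_9 = 5(-81174) - (-16942) = -388928

-388928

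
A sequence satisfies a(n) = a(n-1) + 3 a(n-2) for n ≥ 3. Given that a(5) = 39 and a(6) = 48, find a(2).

-3

Rearranging, a(n-2) = (a(n) - a(n-1)) / 3.
a(4) = (48 - 39) / 3 = 9/3 = 3
a(3) = (39 - 3) / 3 = 36/3 = 12
a(2) = (3 - 12) / 3 = -9/3 = -3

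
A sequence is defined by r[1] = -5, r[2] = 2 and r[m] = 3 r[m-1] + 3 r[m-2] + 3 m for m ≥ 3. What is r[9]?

15390

r[3] = 3·2 + 3·(-5) + 9 = 0
r[4] = 3·0 + 3·2 + 12 = 18
r[5] = 3·18 + 3·0 + 15 = 69
r[6] = 3·69 + 3·18 + 18 = 279
r[7] = 3·279 + 3·69 + 21 = 1065
r[8] = 3·1065 + 3·279 + 24 = 4056
r[9] = 3·4056 + 3·1065 + 27 = 15390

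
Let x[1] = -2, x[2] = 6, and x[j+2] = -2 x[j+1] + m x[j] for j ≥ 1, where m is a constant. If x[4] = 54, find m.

x[3] = -12 - 2m
x[4] = 24 + 10m
So 24 + 10m = 54, giving m = 3.

3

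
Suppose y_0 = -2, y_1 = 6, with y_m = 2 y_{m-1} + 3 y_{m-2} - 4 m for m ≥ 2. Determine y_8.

-1634

y_2 = 2(6) + 3(-2) - 8 = -2
y_3 = 2(-2) + 3(6) - 12 = 2
y_4 = 2(2) + 3(-2) - 16 = -18
y_5 = 2(-18) + 3(2) - 20 = -50
y_6 = 2(-50) + 3(-18) - 24 = -178
y_7 = 2(-178) + 3(-50) - 28 = -534
y_8 = 2(-534) + 3(-178) - 32 = -1634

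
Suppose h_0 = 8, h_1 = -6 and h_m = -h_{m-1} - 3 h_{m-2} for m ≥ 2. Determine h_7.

h_2 = -(-6) - 3·8 = -18
h_3 = -(-18) - 3·(-6) = 36
h_4 = -36 - 3·(-18) = 18
h_5 = -18 - 3·36 = -126
h_6 = -(-126) - 3·18 = 72
h_7 = -72 - 3·(-126) = 306

306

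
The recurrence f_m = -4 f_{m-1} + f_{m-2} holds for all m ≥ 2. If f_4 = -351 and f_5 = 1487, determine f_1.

7

Rearranging, f_{m-2} = f_m + 4 f_{m-1}.
f_3 = 1487 + 4*(-351) = 83
f_2 = -351 + 4*83 = -19
f_1 = 83 + 4*(-19) = 7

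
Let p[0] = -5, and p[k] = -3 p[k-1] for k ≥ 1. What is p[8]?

p[1] = -3*(-5) = 15
p[2] = -3*15 = -45
p[3] = -3*(-45) = 135
p[4] = -3*135 = -405
p[5] = -3*(-405) = 1215
p[6] = -3*1215 = -3645
p[7] = -3*(-3645) = 10935
p[8] = -3*10935 = -32805

-32805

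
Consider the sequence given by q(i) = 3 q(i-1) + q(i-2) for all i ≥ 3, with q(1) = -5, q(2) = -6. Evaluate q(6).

-819

q(3) = 3*(-6) + (-5) = -23
q(4) = 3*(-23) + (-6) = -75
q(5) = 3*(-75) + (-23) = -248
q(6) = 3*(-248) + (-75) = -819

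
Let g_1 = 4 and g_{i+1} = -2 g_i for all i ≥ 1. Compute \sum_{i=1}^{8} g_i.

-340

g_2 = -2(4) = -8
g_3 = -2(-8) = 16
g_4 = -2(16) = -32
g_5 = -2(-32) = 64
g_6 = -2(64) = -128
g_7 = -2(-128) = 256
g_8 = -2(256) = -512
Sum = 4 + (-8) + 16 + (-32) + 64 + (-128) + 256 + (-512) = -340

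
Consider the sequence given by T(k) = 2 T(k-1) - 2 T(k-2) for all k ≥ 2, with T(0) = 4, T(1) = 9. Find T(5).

T(2) = 2(9) - 2(4) = 10
T(3) = 2(10) - 2(9) = 2
T(4) = 2(2) - 2(10) = -16
T(5) = 2(-16) - 2(2) = -36

-36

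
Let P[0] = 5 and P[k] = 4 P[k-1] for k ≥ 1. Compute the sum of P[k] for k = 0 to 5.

6825

P[1] = 4(5) = 20
P[2] = 4(20) = 80
P[3] = 4(80) = 320
P[4] = 4(320) = 1280
P[5] = 4(1280) = 5120
Sum = 5 + 20 + 80 + 320 + 1280 + 5120 = 6825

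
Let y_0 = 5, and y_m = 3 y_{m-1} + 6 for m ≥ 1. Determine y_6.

5829

y_1 = 3(5) + 6 = 21
y_2 = 3(21) + 6 = 69
y_3 = 3(69) + 6 = 213
y_4 = 3(213) + 6 = 645
y_5 = 3(645) + 6 = 1941
y_6 = 3(1941) + 6 = 5829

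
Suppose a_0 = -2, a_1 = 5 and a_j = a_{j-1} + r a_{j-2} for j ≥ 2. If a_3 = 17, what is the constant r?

4

a_2 = 5 - 2r
a_3 = 5 + 3r
So 5 + 3r = 17, giving r = 4.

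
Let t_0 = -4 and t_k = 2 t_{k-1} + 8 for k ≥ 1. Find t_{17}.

The fixed point is 8/(1 - 2) = -8, so t_k + 8 = 2(t_{k-1} + 8).
Hence t_k = 4·2^k - 8.
t_{17} = 4·2^{17} - 8 = 4·131072 - 8 = 524280.

524280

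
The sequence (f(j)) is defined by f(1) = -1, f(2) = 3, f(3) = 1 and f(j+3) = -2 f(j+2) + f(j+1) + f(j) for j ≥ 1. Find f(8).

-39

f(4) = -2·1 + 3 + (-1) = 0
f(5) = -2·0 + 1 + 3 = 4
f(6) = -2·4 + 0 + 1 = -7
f(7) = -2·(-7) + 4 + 0 = 18
f(8) = -2·18 + (-7) + 4 = -39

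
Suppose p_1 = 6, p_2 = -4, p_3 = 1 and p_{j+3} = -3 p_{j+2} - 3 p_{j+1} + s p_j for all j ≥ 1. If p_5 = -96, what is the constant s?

p_4 = 9 + 6s
p_5 = -30 - 22s
So -30 - 22s = -96, giving s = 3.

3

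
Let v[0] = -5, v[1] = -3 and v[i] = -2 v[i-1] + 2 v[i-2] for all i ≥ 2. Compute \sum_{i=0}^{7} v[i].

142

v[2] = -2·(-3) + 2·(-5) = -4
v[3] = -2·(-4) + 2·(-3) = 2
v[4] = -2·2 + 2·(-4) = -12
v[5] = -2·(-12) + 2·2 = 28
v[6] = -2·28 + 2·(-12) = -80
v[7] = -2·(-80) + 2·28 = 216
Sum = (-5) + (-3) + (-4) + 2 + (-12) + 28 + (-80) + 216 = 142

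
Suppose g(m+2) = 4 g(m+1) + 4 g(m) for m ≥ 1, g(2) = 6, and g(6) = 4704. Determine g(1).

5

Let g(1) = w.
g(3) = 24 + 4w
g(4) = 120 + 16w
g(5) = 576 + 80w
g(6) = 2784 + 384w
So 2784 + 384w = 4704, giving w = 5.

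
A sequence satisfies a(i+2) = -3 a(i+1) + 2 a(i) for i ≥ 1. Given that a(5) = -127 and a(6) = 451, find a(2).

1

Rearranging, a(i-2) = (a(i) + 3 a(i-1)) / 2.
a(4) = (451 + 3·(-127)) / 2 = 70/2 = 35
a(3) = (-127 + 3·35) / 2 = -22/2 = -11
a(2) = (35 + 3·(-11)) / 2 = 2/2 = 1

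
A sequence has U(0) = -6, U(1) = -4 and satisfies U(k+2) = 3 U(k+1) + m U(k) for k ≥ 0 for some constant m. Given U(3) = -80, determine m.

U(2) = -12 - 6m
U(3) = -36 - 22m
So -36 - 22m = -80, giving m = 2.

2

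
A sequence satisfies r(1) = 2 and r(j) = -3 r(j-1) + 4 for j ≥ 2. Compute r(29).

The fixed point is 4/(1 + 3) = 1, so r(j) - 1 = -3(r(j-1) - 1).
Hence r(j) = 1·(-3)^{j-1} + 1.
r(29) = 1·(-3)^{28} + 1 = 1·22876792454961 + 1 = 22876792454962.

22876792454962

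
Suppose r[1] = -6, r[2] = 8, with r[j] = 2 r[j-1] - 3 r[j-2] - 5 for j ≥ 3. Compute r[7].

-223

r[3] = 2(8) - 3(-6) - 5 = 29
r[4] = 2(29) - 3(8) - 5 = 29
r[5] = 2(29) - 3(29) - 5 = -34
r[6] = 2(-34) - 3(29) - 5 = -160
r[7] = 2(-160) - 3(-34) - 5 = -223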